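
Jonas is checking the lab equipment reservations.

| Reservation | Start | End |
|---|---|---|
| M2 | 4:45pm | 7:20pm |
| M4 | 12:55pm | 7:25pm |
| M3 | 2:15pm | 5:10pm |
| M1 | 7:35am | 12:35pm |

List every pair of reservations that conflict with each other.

Sorted by start: M1, M4, M3, M2.
M4 starts after M1 ends; M1 is clear from here.
M3 starts before M4 ends → M4 and M3 overlap.
M2 starts before M4 ends → M4 and M2 overlap.
M2 starts before M3 ends → M3 and M2 overlap.

M2 & M3, M2 & M4, M3 & M4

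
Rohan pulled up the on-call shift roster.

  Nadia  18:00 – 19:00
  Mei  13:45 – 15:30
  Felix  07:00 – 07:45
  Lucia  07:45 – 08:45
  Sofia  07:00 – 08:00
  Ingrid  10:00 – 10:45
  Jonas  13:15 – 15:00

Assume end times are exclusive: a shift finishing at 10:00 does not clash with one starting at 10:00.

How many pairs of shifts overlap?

3

Two intervals overlap when each starts before the other ends.
Sorted by start: Sofia, Felix, Lucia, Ingrid, Jonas, Mei, Nadia.
Felix starts before Sofia ends → Sofia and Felix overlap.
Lucia starts before Sofia ends → Sofia and Lucia overlap.
Ingrid starts after Sofia ends, so Sofia has no further overlaps.
Lucia starts exactly when Felix ends (back-to-back, no overlap), so Felix has no further overlaps.
Ingrid starts after Lucia ends, so Lucia has no further overlaps.
Jonas starts after Ingrid ends, so Ingrid has no further overlaps.
Mei starts before Jonas ends → Jonas and Mei overlap.
Nadia starts after Jonas ends.
Nadia starts after Mei ends.
Overlapping pairs: Felix & Sofia, Jonas & Mei, Lucia & Sofia — 3 in total.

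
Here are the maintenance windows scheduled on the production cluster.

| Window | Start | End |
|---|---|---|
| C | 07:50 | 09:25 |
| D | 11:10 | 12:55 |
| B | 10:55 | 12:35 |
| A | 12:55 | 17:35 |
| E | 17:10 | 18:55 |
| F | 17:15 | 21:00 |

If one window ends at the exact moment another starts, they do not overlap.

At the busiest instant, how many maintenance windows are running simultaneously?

Walk through starts and ends in time order (an end at T is processed before a start at T):
07:50 start C → 1
09:25 end C → 0
10:55 start B → 1
11:10 start D → 2
12:35 end B → 1
12:55 end D → 0
12:55 start A → 1
17:10 start E → 2
17:15 start F → 3
17:35 end A → 2
18:55 end E → 1
21:00 end F → 0
Peak is 3, at 17:15 (A, E, F).

3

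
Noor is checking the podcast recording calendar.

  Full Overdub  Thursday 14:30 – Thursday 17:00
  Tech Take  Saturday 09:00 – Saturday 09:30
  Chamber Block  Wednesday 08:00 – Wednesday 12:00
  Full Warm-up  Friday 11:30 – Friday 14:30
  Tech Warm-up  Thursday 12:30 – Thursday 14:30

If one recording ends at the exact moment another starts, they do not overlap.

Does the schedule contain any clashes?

No

Two intervals overlap when each starts before the other ends.
Sorted by start: Chamber Block, Tech Warm-up, Full Overdub, Full Warm-up, Tech Take.
Tech Warm-up starts after Chamber Block ends; Chamber Block is clear from here.
Full Overdub starts exactly when Tech Warm-up ends (back-to-back, no overlap); Tech Warm-up is clear from here.
Full Warm-up starts after Full Overdub ends; Full Overdub is clear from here.
Tech Take starts after Full Warm-up ends.
Every pair is clear; the schedule has no overlaps.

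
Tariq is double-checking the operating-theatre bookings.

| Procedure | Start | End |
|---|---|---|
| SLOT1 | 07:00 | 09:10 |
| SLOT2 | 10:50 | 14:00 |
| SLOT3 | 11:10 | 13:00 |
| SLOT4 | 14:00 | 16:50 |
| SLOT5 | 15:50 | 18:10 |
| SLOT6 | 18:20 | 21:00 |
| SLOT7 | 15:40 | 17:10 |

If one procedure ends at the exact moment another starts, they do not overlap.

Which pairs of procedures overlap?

SLOT2 & SLOT3, SLOT4 & SLOT5, SLOT4 & SLOT7, SLOT5 & SLOT7

Sorted by start: SLOT1, SLOT2, SLOT3, SLOT4, SLOT7, SLOT5, SLOT6.
SLOT2 starts after SLOT1 ends, so SLOT1 has no further overlaps.
SLOT3 starts before SLOT2 ends → SLOT2 and SLOT3 overlap.
SLOT4 starts exactly when SLOT2 ends (back-to-back, no overlap), so SLOT2 has no further overlaps.
SLOT4 starts after SLOT3 ends, so SLOT3 has no further overlaps.
SLOT7 starts before SLOT4 ends → SLOT4 and SLOT7 overlap.
SLOT5 starts before SLOT4 ends → SLOT4 and SLOT5 overlap.
SLOT6 starts after SLOT4 ends.
SLOT5 starts before SLOT7 ends → SLOT7 and SLOT5 overlap.
SLOT6 starts after SLOT7 ends.
SLOT6 starts after SLOT5 ends.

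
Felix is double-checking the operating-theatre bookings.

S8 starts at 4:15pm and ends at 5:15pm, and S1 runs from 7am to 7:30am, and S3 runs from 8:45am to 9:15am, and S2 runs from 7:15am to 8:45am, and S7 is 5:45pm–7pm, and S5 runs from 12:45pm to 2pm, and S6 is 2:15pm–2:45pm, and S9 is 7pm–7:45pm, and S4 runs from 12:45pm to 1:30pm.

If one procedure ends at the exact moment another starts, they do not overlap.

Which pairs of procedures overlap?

Sorted by start: S1, S2, S3, S4, S5, S6, S8, S7, S9.
S2 starts before S1 ends → S1 and S2 overlap.
S3 starts after S1 ends, so nothing later overlaps S1 either.
S3 starts exactly when S2 ends (back-to-back, no overlap), so nothing later overlaps S2 either.
S4 starts after S3 ends, so nothing later overlaps S3 either.
S5 starts before S4 ends → S4 and S5 overlap.
S6 starts after S4 ends, so nothing later overlaps S4 either.
S6 starts after S5 ends, so nothing later overlaps S5 either.
S8 starts after S6 ends, so nothing later overlaps S6 either.
S7 starts after S8 ends, so nothing later overlaps S8 either.
S9 starts exactly when S7 ends (back-to-back, no overlap).

S1 & S2, S4 & S5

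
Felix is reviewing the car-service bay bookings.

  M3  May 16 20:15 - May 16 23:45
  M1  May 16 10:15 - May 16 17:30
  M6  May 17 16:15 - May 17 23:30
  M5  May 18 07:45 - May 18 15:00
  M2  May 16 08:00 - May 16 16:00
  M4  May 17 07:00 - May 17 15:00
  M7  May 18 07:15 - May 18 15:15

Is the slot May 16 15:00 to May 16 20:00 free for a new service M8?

M2: starts May 16 08:00 before M8 ends May 16 20:00, and ends May 16 16:00 after M8 starts May 16 15:00 → overlap.
M1: starts May 16 10:15 before M8 ends May 16 20:00, and ends May 16 17:30 after M8 starts May 16 15:00 → overlap.
M3: starts May 16 20:15 at or after M8 ends May 16 20:00 → clear.
M4: starts May 17 07:00 at or after M8 ends May 16 20:00 → clear.
M6: starts May 17 16:15 at or after M8 ends May 16 20:00 → clear.
M7: starts May 18 07:15 at or after M8 ends May 16 20:00 → clear.
M5: starts May 18 07:45 at or after M8 ends May 16 20:00 → clear.
M8 overlaps M1, M2.

No — it overlaps M1, M2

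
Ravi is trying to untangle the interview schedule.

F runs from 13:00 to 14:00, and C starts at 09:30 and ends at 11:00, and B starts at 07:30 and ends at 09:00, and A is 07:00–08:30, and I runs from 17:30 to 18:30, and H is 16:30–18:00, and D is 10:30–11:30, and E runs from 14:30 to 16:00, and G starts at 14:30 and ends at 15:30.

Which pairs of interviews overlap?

Check each pair: they overlap iff neither finishes before the other starts.
Sorted by start: A, B, C, D, F, E, G, H, I.
B starts before A ends → A and B overlap.
C starts after A ends, so A has no further overlaps.
C starts after B ends, so B has no further overlaps.
D starts before C ends → C and D overlap.
F starts after C ends, so C has no further overlaps.
F starts after D ends, so D has no further overlaps.
E starts after F ends, so F has no further overlaps.
G starts before E ends → E and G overlap.
H starts after E ends, so E has no further overlaps.
H starts after G ends, so G has no further overlaps.
I starts before H ends → H and I overlap.

A & B, C & D, E & G, H & I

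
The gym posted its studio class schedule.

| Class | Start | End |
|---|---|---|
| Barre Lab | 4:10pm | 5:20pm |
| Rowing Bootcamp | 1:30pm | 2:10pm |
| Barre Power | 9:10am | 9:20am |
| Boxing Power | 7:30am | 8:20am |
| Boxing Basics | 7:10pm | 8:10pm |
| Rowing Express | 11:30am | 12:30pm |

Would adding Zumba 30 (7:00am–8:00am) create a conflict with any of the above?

Boxing Power: starts 7:30am before Zumba 30 ends 8:00am, and ends 8:20am after Zumba 30 starts 7:00am → overlap.
Barre Power: starts 9:10am at or after Zumba 30 ends 8:00am → clear.
Rowing Express: starts 11:30am at or after Zumba 30 ends 8:00am → clear.
Rowing Bootcamp: starts 1:30pm at or after Zumba 30 ends 8:00am → clear.
Barre Lab: starts 4:10pm at or after Zumba 30 ends 8:00am → clear.
Boxing Basics: starts 7:10pm at or after Zumba 30 ends 8:00am → clear.
Zumba 30 overlaps Boxing Power.

Yes — it overlaps Boxing Power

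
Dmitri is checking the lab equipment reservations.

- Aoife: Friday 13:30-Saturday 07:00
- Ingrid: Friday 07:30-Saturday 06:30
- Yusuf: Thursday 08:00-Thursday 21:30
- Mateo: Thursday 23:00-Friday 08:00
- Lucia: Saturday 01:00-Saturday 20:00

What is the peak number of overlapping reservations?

3

Walk through starts and ends in time order (an end at T is processed before a start at T):
Thursday 08:00 start Yusuf → 1
Thursday 21:30 end Yusuf → 0
Thursday 23:00 start Mateo → 1
Friday 07:30 start Ingrid → 2
Friday 08:00 end Mateo → 1
Friday 13:30 start Aoife → 2
Saturday 01:00 start Lucia → 3
Saturday 06:30 end Ingrid → 2
Saturday 07:00 end Aoife → 1
Saturday 20:00 end Lucia → 0
Peak is 3, at Saturday 01:00 (Aoife, Ingrid, Lucia).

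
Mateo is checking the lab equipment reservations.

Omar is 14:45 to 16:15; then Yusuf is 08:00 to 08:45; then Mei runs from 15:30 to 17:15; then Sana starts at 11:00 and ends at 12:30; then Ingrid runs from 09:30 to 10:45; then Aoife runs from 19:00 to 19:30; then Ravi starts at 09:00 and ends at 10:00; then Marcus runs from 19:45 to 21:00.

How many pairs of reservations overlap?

Sorted by start: Yusuf, Ravi, Ingrid, Sana, Omar, Mei, Aoife, Marcus.
Ravi starts after Yusuf ends, so nothing later overlaps Yusuf either.
Ingrid starts before Ravi ends → Ravi and Ingrid overlap.
Sana starts after Ravi ends, so nothing later overlaps Ravi either.
Sana starts after Ingrid ends, so nothing later overlaps Ingrid either.
Omar starts after Sana ends, so nothing later overlaps Sana either.
Mei starts before Omar ends → Omar and Mei overlap.
Aoife starts after Omar ends, so nothing later overlaps Omar either.
Aoife starts after Mei ends, so nothing later overlaps Mei either.
Marcus starts after Aoife ends.
Overlapping pairs: Ingrid & Ravi, Mei & Omar — 2 in total.

2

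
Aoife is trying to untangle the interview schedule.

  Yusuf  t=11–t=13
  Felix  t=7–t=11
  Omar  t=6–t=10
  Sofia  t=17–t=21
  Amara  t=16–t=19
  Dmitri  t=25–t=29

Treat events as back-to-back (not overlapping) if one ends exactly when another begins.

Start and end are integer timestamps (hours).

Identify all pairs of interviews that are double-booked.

Amara & Sofia, Felix & Omar

Check each pair: they overlap iff neither finishes before the other starts.
Sorted by start: Omar, Felix, Yusuf, Amara, Sofia, Dmitri.
Felix starts before Omar ends → Omar and Felix overlap.
Yusuf starts after Omar ends, so nothing later overlaps Omar either.
Yusuf starts exactly when Felix ends (back-to-back, no overlap), so nothing later overlaps Felix either.
Amara starts after Yusuf ends, so nothing later overlaps Yusuf either.
Sofia starts before Amara ends → Amara and Sofia overlap.
Dmitri starts after Amara ends.
Dmitri starts after Sofia ends.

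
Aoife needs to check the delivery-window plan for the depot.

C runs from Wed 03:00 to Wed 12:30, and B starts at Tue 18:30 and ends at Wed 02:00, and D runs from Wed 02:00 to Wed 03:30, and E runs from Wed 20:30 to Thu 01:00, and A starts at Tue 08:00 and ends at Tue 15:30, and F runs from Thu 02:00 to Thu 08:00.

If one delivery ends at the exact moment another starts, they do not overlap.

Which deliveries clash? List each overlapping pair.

C & D

Sorted by start: A, B, D, C, E, F.
B starts after A ends, so nothing later overlaps A either.
D starts exactly when B ends (back-to-back, no overlap), so nothing later overlaps B either.
C starts before D ends → D and C overlap.
E starts after D ends, so nothing later overlaps D either.
E starts after C ends, so nothing later overlaps C either.
F starts after E ends.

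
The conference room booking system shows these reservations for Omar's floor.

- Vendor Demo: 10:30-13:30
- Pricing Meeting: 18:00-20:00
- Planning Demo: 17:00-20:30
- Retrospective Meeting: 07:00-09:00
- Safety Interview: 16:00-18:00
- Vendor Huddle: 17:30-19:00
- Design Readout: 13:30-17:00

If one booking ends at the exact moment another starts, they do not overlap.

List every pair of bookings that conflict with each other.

Design Readout & Safety Interview, Planning Demo & Pricing Meeting, Planning Demo & Safety Interview, Planning Demo & Vendor Huddle, Pricing Meeting & Vendor Huddle, Safety Interview & Vendor Huddle

Sorted by start: Retrospective Meeting, Vendor Demo, Design Readout, Safety Interview, Planning Demo, Vendor Huddle, Pricing Meeting.
Vendor Demo starts after Retrospective Meeting ends, so Retrospective Meeting has no further overlaps.
Design Readout starts exactly when Vendor Demo ends (back-to-back, no overlap), so Vendor Demo has no further overlaps.
Safety Interview starts before Design Readout ends → Design Readout and Safety Interview overlap.
Planning Demo starts exactly when Design Readout ends (back-to-back, no overlap), so Design Readout has no further overlaps.
Planning Demo starts before Safety Interview ends → Safety Interview and Planning Demo overlap.
Vendor Huddle starts before Safety Interview ends → Safety Interview and Vendor Huddle overlap.
Pricing Meeting starts exactly when Safety Interview ends (back-to-back, no overlap).
Vendor Huddle starts before Planning Demo ends → Planning Demo and Vendor Huddle overlap.
Pricing Meeting starts before Planning Demo ends → Planning Demo and Pricing Meeting overlap.
Pricing Meeting starts before Vendor Huddle ends → Vendor Huddle and Pricing Meeting overlap.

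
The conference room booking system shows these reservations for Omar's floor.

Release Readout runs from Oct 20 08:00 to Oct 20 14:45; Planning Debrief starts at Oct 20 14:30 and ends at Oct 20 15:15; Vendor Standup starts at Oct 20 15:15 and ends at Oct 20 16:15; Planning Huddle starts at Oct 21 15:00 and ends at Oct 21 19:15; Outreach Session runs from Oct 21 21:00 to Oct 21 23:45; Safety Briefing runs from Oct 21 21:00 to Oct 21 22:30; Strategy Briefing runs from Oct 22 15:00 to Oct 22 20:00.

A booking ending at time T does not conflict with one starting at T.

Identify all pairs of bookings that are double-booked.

Outreach Session & Safety Briefing, Planning Debrief & Release Readout

Sorted by start: Release Readout, Planning Debrief, Vendor Standup, Planning Huddle, Outreach Session, Safety Briefing, Strategy Briefing.
Planning Debrief starts before Release Readout ends → Release Readout and Planning Debrief overlap.
Vendor Standup starts after Release Readout ends, so Release Readout has no further overlaps.
Vendor Standup starts exactly when Planning Debrief ends (back-to-back, no overlap), so Planning Debrief has no further overlaps.
Planning Huddle starts after Vendor Standup ends, so Vendor Standup has no further overlaps.
Outreach Session starts after Planning Huddle ends, so Planning Huddle has no further overlaps.
Safety Briefing starts before Outreach Session ends → Outreach Session and Safety Briefing overlap.
Strategy Briefing starts after Outreach Session ends.
Strategy Briefing starts after Safety Briefing ends.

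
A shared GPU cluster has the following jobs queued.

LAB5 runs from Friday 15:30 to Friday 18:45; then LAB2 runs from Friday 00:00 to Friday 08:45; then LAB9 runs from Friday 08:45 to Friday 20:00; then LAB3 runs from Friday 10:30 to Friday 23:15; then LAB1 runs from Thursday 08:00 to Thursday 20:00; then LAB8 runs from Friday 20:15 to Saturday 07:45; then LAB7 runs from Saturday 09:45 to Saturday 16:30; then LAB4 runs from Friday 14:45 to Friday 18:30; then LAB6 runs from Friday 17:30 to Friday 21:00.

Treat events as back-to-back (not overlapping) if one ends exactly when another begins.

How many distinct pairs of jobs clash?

12

Sorted by start: LAB1, LAB2, LAB9, LAB3, LAB4, LAB5, LAB6, LAB8, LAB7.
LAB2 starts after LAB1 ends; LAB1 is clear from here.
LAB9 starts exactly when LAB2 ends (back-to-back, no overlap); LAB2 is clear from here.
LAB3 starts before LAB9 ends → LAB9 and LAB3 overlap.
LAB4 starts before LAB9 ends → LAB9 and LAB4 overlap.
LAB5 starts before LAB9 ends → LAB9 and LAB5 overlap.
LAB6 starts before LAB9 ends → LAB9 and LAB6 overlap.
LAB8 starts after LAB9 ends; LAB9 is clear from here.
LAB4 starts before LAB3 ends → LAB3 and LAB4 overlap.
LAB5 starts before LAB3 ends → LAB3 and LAB5 overlap.
LAB6 starts before LAB3 ends → LAB3 and LAB6 overlap.
LAB8 starts before LAB3 ends → LAB3 and LAB8 overlap.
LAB7 starts after LAB3 ends.
LAB5 starts before LAB4 ends → LAB4 and LAB5 overlap.
LAB6 starts before LAB4 ends → LAB4 and LAB6 overlap.
LAB8 starts after LAB4 ends; LAB4 is clear from here.
LAB6 starts before LAB5 ends → LAB5 and LAB6 overlap.
LAB8 starts after LAB5 ends; LAB5 is clear from here.
LAB8 starts before LAB6 ends → LAB6 and LAB8 overlap.
LAB7 starts after LAB6 ends.
LAB7 starts after LAB8 ends.
Overlapping pairs: LAB3 & LAB4, LAB3 & LAB5, LAB3 & LAB6, LAB3 & LAB8, LAB3 & LAB9, LAB4 & LAB5, LAB4 & LAB6, LAB4 & LAB9, LAB5 & LAB6, LAB5 & LAB9, LAB6 & LAB8, LAB6 & LAB9 — 12 in total.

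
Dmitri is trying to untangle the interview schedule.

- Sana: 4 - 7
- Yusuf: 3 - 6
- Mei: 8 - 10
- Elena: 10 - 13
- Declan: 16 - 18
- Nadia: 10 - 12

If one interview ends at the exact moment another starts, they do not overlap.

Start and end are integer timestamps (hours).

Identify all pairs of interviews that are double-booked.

Elena & Nadia, Sana & Yusuf

Sorted by start: Yusuf, Sana, Mei, Elena, Nadia, Declan.
Sana starts before Yusuf ends → Yusuf and Sana overlap.
Mei starts after Yusuf ends, so nothing later overlaps Yusuf either.
Mei starts after Sana ends, so nothing later overlaps Sana either.
Elena starts exactly when Mei ends (back-to-back, no overlap), so nothing later overlaps Mei either.
Nadia starts before Elena ends → Elena and Nadia overlap.
Declan starts after Elena ends.
Declan starts after Nadia ends.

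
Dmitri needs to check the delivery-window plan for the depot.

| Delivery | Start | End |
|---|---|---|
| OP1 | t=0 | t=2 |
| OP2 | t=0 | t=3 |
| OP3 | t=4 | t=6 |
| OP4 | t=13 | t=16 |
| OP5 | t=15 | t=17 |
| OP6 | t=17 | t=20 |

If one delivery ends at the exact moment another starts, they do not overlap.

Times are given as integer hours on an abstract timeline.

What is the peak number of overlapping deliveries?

2

Sweep the timeline, counting +1 at each start and −1 at each end (ends before starts at a tie):
t=0 start OP1 → 1
t=0 start OP2 → 2
t=2 end OP1 → 1
t=3 end OP2 → 0
t=4 start OP3 → 1
t=6 end OP3 → 0
t=13 start OP4 → 1
t=15 start OP5 → 2
t=16 end OP4 → 1
t=17 end OP5 → 0
t=17 start OP6 → 1
t=20 end OP6 → 0
Peak is 2, at t=0 (OP1, OP2).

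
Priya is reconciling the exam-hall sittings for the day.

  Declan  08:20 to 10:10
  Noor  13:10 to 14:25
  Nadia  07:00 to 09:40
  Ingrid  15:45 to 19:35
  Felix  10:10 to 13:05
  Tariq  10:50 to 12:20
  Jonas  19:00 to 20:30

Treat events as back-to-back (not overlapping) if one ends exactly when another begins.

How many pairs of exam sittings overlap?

3

Check each pair: they overlap iff neither finishes before the other starts.
Sorted by start: Nadia, Declan, Felix, Tariq, Noor, Ingrid, Jonas.
Declan starts before Nadia ends → Nadia and Declan overlap.
Felix starts after Nadia ends — done with Nadia.
Felix starts exactly when Declan ends (back-to-back, no overlap) — done with Declan.
Tariq starts before Felix ends → Felix and Tariq overlap.
Noor starts after Felix ends — done with Felix.
Noor starts after Tariq ends — done with Tariq.
Ingrid starts after Noor ends — done with Noor.
Jonas starts before Ingrid ends → Ingrid and Jonas overlap.
Overlapping pairs: Declan & Nadia, Felix & Tariq, Ingrid & Jonas — 3 in total.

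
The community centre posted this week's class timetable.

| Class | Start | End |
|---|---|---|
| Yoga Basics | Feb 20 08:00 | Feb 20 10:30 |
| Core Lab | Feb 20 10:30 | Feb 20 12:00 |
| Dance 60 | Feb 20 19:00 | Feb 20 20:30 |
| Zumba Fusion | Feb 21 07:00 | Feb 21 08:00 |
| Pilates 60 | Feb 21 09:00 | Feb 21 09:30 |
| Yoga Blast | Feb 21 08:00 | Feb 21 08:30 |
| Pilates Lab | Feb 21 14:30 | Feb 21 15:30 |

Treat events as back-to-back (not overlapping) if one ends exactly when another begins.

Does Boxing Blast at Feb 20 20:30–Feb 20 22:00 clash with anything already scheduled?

No — it doesn't clash with anything

Yoga Basics: ends Feb 20 10:30 at or before Boxing Blast starts Feb 20 20:30 → clear.
Core Lab: ends Feb 20 12:00 at or before Boxing Blast starts Feb 20 20:30 → clear.
Dance 60: ends Feb 20 20:30 at or before Boxing Blast starts Feb 20 20:30 → clear.
Zumba Fusion: starts Feb 21 07:00 at or after Boxing Blast ends Feb 20 22:00 → clear.
Yoga Blast: starts Feb 21 08:00 at or after Boxing Blast ends Feb 20 22:00 → clear.
Pilates 60: starts Feb 21 09:00 at or after Boxing Blast ends Feb 20 22:00 → clear.
Pilates Lab: starts Feb 21 14:30 at or after Boxing Blast ends Feb 20 22:00 → clear.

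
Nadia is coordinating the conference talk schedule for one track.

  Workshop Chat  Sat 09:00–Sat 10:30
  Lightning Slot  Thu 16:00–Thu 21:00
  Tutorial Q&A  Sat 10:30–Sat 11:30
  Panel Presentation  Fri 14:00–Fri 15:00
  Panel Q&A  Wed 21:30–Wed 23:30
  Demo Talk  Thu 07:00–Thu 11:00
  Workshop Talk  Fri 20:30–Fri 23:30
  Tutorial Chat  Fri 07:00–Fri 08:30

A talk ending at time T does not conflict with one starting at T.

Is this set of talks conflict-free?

Sorted by start: Panel Q&A, Demo Talk, Lightning Slot, Tutorial Chat, Panel Presentation, Workshop Talk, Workshop Chat, Tutorial Q&A.
Demo Talk starts after Panel Q&A ends, so nothing later overlaps Panel Q&A either.
Lightning Slot starts after Demo Talk ends, so nothing later overlaps Demo Talk either.
Tutorial Chat starts after Lightning Slot ends, so nothing later overlaps Lightning Slot either.
Panel Presentation starts after Tutorial Chat ends, so nothing later overlaps Tutorial Chat either.
Workshop Talk starts after Panel Presentation ends, so nothing later overlaps Panel Presentation either.
Workshop Chat starts after Workshop Talk ends, so nothing later overlaps Workshop Talk either.
Tutorial Q&A starts exactly when Workshop Chat ends (back-to-back, no overlap).
Every pair is clear; the schedule has no overlaps.

Yes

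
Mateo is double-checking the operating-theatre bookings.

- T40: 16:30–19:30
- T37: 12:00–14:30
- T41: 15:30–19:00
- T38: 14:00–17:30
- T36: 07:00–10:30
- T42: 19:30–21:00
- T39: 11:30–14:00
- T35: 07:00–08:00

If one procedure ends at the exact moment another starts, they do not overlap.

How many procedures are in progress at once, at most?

3

Sort all start/end points and keep a running count:
07:00 start T35 → 1
07:00 start T36 → 2
08:00 end T35 → 1
10:30 end T36 → 0
11:30 start T39 → 1
12:00 start T37 → 2
14:00 end T39 → 1
14:00 start T38 → 2
14:30 end T37 → 1
15:30 start T41 → 2
16:30 start T40 → 3
17:30 end T38 → 2
19:00 end T41 → 1
19:30 end T40 → 0
19:30 start T42 → 1
21:00 end T42 → 0
Peak is 3, at 16:30 (T38, T40, T41).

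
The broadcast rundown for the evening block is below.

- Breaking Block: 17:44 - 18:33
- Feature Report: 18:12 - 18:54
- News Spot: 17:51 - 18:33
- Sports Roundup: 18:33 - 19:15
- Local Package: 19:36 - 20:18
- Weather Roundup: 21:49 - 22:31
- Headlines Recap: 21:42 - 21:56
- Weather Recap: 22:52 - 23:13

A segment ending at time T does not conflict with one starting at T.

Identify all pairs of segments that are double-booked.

Sorted by start: Breaking Block, News Spot, Feature Report, Sports Roundup, Local Package, Headlines Recap, Weather Roundup, Weather Recap.
News Spot starts before Breaking Block ends → Breaking Block and News Spot overlap.
Feature Report starts before Breaking Block ends → Breaking Block and Feature Report overlap.
Sports Roundup starts exactly when Breaking Block ends (back-to-back, no overlap), so nothing later overlaps Breaking Block either.
Feature Report starts before News Spot ends → News Spot and Feature Report overlap.
Sports Roundup starts exactly when News Spot ends (back-to-back, no overlap), so nothing later overlaps News Spot either.
Sports Roundup starts before Feature Report ends → Feature Report and Sports Roundup overlap.
Local Package starts after Feature Report ends, so nothing later overlaps Feature Report either.
Local Package starts after Sports Roundup ends, so nothing later overlaps Sports Roundup either.
Headlines Recap starts after Local Package ends, so nothing later overlaps Local Package either.
Weather Roundup starts before Headlines Recap ends → Headlines Recap and Weather Roundup overlap.
Weather Recap starts after Headlines Recap ends.
Weather Recap starts after Weather Roundup ends.

Breaking Block & Feature Report, Breaking Block & News Spot, Feature Report & News Spot, Feature Report & Sports Roundup, Headlines Recap & Weather Roundup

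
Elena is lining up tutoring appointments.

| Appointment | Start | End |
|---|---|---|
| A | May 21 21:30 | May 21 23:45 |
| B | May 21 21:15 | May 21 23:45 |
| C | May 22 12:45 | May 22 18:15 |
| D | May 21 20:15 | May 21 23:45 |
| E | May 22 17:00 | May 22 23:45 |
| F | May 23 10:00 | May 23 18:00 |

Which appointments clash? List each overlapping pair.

Sorted by start: D, B, A, C, E, F.
B starts before D ends → D and B overlap.
A starts before D ends → D and A overlap.
C starts after D ends, so D has no further overlaps.
A starts before B ends → B and A overlap.
C starts after B ends, so B has no further overlaps.
C starts after A ends, so A has no further overlaps.
E starts before C ends → C and E overlap.
F starts after C ends.
F starts after E ends.

A & B, A & D, B & D, C & E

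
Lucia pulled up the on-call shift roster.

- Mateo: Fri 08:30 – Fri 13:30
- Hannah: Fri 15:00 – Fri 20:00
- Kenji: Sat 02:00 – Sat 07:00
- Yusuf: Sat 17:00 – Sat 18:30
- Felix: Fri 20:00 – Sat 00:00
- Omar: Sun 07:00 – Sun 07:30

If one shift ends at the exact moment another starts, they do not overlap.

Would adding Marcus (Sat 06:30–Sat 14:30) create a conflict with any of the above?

Mateo: ends Fri 13:30 at or before Marcus starts Sat 06:30 → clear.
Hannah: ends Fri 20:00 at or before Marcus starts Sat 06:30 → clear.
Felix: ends Sat 00:00 at or before Marcus starts Sat 06:30 → clear.
Kenji: starts Sat 02:00 before Marcus ends Sat 14:30, and ends Sat 07:00 after Marcus starts Sat 06:30 → overlap.
Yusuf: starts Sat 17:00 at or after Marcus ends Sat 14:30 → clear.
Omar: starts Sun 07:00 at or after Marcus ends Sat 14:30 → clear.
Marcus overlaps Kenji.

Yes — it overlaps Kenji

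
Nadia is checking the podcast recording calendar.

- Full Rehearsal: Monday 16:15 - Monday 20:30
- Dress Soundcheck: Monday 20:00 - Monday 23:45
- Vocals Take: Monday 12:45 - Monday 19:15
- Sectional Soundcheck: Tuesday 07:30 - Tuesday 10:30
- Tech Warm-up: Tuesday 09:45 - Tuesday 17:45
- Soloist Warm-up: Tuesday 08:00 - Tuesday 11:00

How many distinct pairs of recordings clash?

5

Check each pair: they overlap iff neither finishes before the other starts.
Sorted by start: Vocals Take, Full Rehearsal, Dress Soundcheck, Sectional Soundcheck, Soloist Warm-up, Tech Warm-up.
Full Rehearsal starts before Vocals Take ends → Vocals Take and Full Rehearsal overlap.
Dress Soundcheck starts after Vocals Take ends, so Vocals Take has no further overlaps.
Dress Soundcheck starts before Full Rehearsal ends → Full Rehearsal and Dress Soundcheck overlap.
Sectional Soundcheck starts after Full Rehearsal ends, so Full Rehearsal has no further overlaps.
Sectional Soundcheck starts after Dress Soundcheck ends, so Dress Soundcheck has no further overlaps.
Soloist Warm-up starts before Sectional Soundcheck ends → Sectional Soundcheck and Soloist Warm-up overlap.
Tech Warm-up starts before Sectional Soundcheck ends → Sectional Soundcheck and Tech Warm-up overlap.
Tech Warm-up starts before Soloist Warm-up ends → Soloist Warm-up and Tech Warm-up overlap.
Overlapping pairs: Dress Soundcheck & Full Rehearsal, Full Rehearsal & Vocals Take, Sectional Soundcheck & Soloist Warm-up, Sectional Soundcheck & Tech Warm-up, Soloist Warm-up & Tech Warm-up — 5 in total.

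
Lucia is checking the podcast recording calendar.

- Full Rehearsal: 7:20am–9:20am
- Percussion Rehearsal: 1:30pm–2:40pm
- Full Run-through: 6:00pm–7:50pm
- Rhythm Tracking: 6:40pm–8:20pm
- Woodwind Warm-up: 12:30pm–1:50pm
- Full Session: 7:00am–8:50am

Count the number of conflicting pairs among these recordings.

Sorted by start: Full Session, Full Rehearsal, Woodwind Warm-up, Percussion Rehearsal, Full Run-through, Rhythm Tracking.
Full Rehearsal starts before Full Session ends → Full Session and Full Rehearsal overlap.
Woodwind Warm-up starts after Full Session ends; Full Session is clear from here.
Woodwind Warm-up starts after Full Rehearsal ends; Full Rehearsal is clear from here.
Percussion Rehearsal starts before Woodwind Warm-up ends → Woodwind Warm-up and Percussion Rehearsal overlap.
Full Run-through starts after Woodwind Warm-up ends; Woodwind Warm-up is clear from here.
Full Run-through starts after Percussion Rehearsal ends; Percussion Rehearsal is clear from here.
Rhythm Tracking starts before Full Run-through ends → Full Run-through and Rhythm Tracking overlap.
Overlapping pairs: Full Rehearsal & Full Session, Full Run-through & Rhythm Tracking, Percussion Rehearsal & Woodwind Warm-up — 3 in total.

3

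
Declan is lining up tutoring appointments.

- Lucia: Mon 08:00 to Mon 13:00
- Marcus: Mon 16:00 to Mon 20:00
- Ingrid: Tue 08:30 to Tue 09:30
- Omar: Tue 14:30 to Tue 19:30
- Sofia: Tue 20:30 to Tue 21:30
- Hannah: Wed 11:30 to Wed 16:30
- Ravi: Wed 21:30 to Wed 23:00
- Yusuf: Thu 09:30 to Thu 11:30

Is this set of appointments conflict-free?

Sorted by start: Lucia, Marcus, Ingrid, Omar, Sofia, Hannah, Ravi, Yusuf.
Marcus starts after Lucia ends — done with Lucia.
Ingrid starts after Marcus ends — done with Marcus.
Omar starts after Ingrid ends — done with Ingrid.
Sofia starts after Omar ends — done with Omar.
Hannah starts after Sofia ends — done with Sofia.
Ravi starts after Hannah ends — done with Hannah.
Yusuf starts after Ravi ends.
Every pair is clear; the schedule has no overlaps.

Yes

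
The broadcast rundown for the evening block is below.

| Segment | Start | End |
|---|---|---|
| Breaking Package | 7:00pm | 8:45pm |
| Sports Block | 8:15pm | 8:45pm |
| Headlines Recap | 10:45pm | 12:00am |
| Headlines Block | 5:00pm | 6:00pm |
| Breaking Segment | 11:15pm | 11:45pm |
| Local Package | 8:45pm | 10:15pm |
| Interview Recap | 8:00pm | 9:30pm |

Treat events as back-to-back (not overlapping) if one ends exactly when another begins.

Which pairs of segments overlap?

Breaking Package & Interview Recap, Breaking Package & Sports Block, Breaking Segment & Headlines Recap, Interview Recap & Local Package, Interview Recap & Sports Block

Check each pair: they overlap iff neither finishes before the other starts.
Sorted by start: Headlines Block, Breaking Package, Interview Recap, Sports Block, Local Package, Headlines Recap, Breaking Segment.
Breaking Package starts after Headlines Block ends; Headlines Block is clear from here.
Interview Recap starts before Breaking Package ends → Breaking Package and Interview Recap overlap.
Sports Block starts before Breaking Package ends → Breaking Package and Sports Block overlap.
Local Package starts exactly when Breaking Package ends (back-to-back, no overlap); Breaking Package is clear from here.
Sports Block starts before Interview Recap ends → Interview Recap and Sports Block overlap.
Local Package starts before Interview Recap ends → Interview Recap and Local Package overlap.
Headlines Recap starts after Interview Recap ends; Interview Recap is clear from here.
Local Package starts exactly when Sports Block ends (back-to-back, no overlap); Sports Block is clear from here.
Headlines Recap starts after Local Package ends; Local Package is clear from here.
Breaking Segment starts before Headlines Recap ends → Headlines Recap and Breaking Segment overlap.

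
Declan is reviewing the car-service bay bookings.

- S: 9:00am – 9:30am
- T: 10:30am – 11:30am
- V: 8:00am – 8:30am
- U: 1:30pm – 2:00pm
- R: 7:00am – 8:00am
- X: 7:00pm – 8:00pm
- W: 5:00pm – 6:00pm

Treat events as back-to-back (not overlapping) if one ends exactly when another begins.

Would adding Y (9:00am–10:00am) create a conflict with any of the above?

R: ends 8:00am at or before Y starts 9:00am → clear.
V: ends 8:30am at or before Y starts 9:00am → clear.
S: starts 9:00am before Y ends 10:00am, and ends 9:30am after Y starts 9:00am → overlap.
T: starts 10:30am at or after Y ends 10:00am → clear.
U: starts 1:30pm at or after Y ends 10:00am → clear.
W: starts 5:00pm at or after Y ends 10:00am → clear.
X: starts 7:00pm at or after Y ends 10:00am → clear.
Y overlaps S.

Yes — it overlaps S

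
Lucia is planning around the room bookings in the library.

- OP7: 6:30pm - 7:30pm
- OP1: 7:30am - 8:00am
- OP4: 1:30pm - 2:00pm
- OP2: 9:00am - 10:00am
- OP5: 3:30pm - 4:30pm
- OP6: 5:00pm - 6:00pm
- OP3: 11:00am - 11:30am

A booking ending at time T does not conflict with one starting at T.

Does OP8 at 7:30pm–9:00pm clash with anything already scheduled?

No — it doesn't clash with anything

OP1: ends 8:00am at or before OP8 starts 7:30pm → clear.
OP2: ends 10:00am at or before OP8 starts 7:30pm → clear.
OP3: ends 11:30am at or before OP8 starts 7:30pm → clear.
OP4: ends 2:00pm at or before OP8 starts 7:30pm → clear.
OP5: ends 4:30pm at or before OP8 starts 7:30pm → clear.
OP6: ends 6:00pm at or before OP8 starts 7:30pm → clear.
OP7: ends 7:30pm at or before OP8 starts 7:30pm → clear.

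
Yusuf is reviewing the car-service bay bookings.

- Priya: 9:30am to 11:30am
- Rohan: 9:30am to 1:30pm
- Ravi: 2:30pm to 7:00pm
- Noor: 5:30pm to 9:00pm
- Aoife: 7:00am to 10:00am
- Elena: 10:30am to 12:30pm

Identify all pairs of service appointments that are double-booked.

Two intervals overlap when each starts before the other ends.
Sorted by start: Aoife, Rohan, Priya, Elena, Ravi, Noor.
Rohan starts before Aoife ends → Aoife and Rohan overlap.
Priya starts before Aoife ends → Aoife and Priya overlap.
Elena starts after Aoife ends, so nothing later overlaps Aoife either.
Priya starts before Rohan ends → Rohan and Priya overlap.
Elena starts before Rohan ends → Rohan and Elena overlap.
Ravi starts after Rohan ends, so nothing later overlaps Rohan either.
Elena starts before Priya ends → Priya and Elena overlap.
Ravi starts after Priya ends, so nothing later overlaps Priya either.
Ravi starts after Elena ends, so nothing later overlaps Elena either.
Noor starts before Ravi ends → Ravi and Noor overlap.

Aoife & Priya, Aoife & Rohan, Elena & Priya, Elena & Rohan, Noor & Ravi, Priya & Rohan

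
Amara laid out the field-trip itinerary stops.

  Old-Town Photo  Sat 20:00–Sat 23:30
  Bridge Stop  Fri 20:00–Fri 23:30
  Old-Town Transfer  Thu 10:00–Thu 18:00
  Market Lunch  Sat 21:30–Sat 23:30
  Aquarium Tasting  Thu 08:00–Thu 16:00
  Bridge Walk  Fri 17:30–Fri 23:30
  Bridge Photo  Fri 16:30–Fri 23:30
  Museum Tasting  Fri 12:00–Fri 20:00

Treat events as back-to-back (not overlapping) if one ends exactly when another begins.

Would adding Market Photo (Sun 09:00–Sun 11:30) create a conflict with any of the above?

No — it doesn't clash with anything

Aquarium Tasting: ends Thu 16:00 at or before Market Photo starts Sun 09:00 → clear.
Old-Town Transfer: ends Thu 18:00 at or before Market Photo starts Sun 09:00 → clear.
Museum Tasting: ends Fri 20:00 at or before Market Photo starts Sun 09:00 → clear.
Bridge Photo: ends Fri 23:30 at or before Market Photo starts Sun 09:00 → clear.
Bridge Walk: ends Fri 23:30 at or before Market Photo starts Sun 09:00 → clear.
Bridge Stop: ends Fri 23:30 at or before Market Photo starts Sun 09:00 → clear.
Old-Town Photo: ends Sat 23:30 at or before Market Photo starts Sun 09:00 → clear.
Market Lunch: ends Sat 23:30 at or before Market Photo starts Sun 09:00 → clear.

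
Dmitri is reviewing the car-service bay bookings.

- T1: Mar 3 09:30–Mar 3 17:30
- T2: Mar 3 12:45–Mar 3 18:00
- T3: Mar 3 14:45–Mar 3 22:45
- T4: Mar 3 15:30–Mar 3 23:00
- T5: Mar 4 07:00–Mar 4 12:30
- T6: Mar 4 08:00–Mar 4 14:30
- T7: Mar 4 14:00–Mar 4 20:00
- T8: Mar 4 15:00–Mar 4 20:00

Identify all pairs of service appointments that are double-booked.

Sorted by start: T1, T2, T3, T4, T5, T6, T7, T8.
T2 starts before T1 ends → T1 and T2 overlap.
T3 starts before T1 ends → T1 and T3 overlap.
T4 starts before T1 ends → T1 and T4 overlap.
T5 starts after T1 ends; T1 is clear from here.
T3 starts before T2 ends → T2 and T3 overlap.
T4 starts before T2 ends → T2 and T4 overlap.
T5 starts after T2 ends; T2 is clear from here.
T4 starts before T3 ends → T3 and T4 overlap.
T5 starts after T3 ends; T3 is clear from here.
T5 starts after T4 ends; T4 is clear from here.
T6 starts before T5 ends → T5 and T6 overlap.
T7 starts after T5 ends; T5 is clear from here.
T7 starts before T6 ends → T6 and T7 overlap.
T8 starts after T6 ends.
T8 starts before T7 ends → T7 and T8 overlap.

T1 & T2, T1 & T3, T1 & T4, T2 & T3, T2 & T4, T3 & T4, T5 & T6, T6 & T7, T7 & T8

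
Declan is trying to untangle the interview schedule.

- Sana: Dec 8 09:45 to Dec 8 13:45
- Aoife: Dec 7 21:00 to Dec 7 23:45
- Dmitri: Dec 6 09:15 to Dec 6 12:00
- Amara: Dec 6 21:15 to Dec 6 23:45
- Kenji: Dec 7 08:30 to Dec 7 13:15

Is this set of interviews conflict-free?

Yes

Sorted by start: Dmitri, Amara, Kenji, Aoife, Sana.
Amara starts after Dmitri ends — done with Dmitri.
Kenji starts after Amara ends — done with Amara.
Aoife starts after Kenji ends — done with Kenji.
Sana starts after Aoife ends.
Every pair is clear; the schedule has no overlaps.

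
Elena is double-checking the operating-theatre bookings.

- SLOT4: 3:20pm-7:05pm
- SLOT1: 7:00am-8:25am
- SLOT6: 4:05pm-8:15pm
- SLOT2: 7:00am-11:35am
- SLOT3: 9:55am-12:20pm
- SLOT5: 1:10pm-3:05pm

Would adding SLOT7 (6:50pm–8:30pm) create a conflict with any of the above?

SLOT1: ends 8:25am at or before SLOT7 starts 6:50pm → clear.
SLOT2: ends 11:35am at or before SLOT7 starts 6:50pm → clear.
SLOT3: ends 12:20pm at or before SLOT7 starts 6:50pm → clear.
SLOT5: ends 3:05pm at or before SLOT7 starts 6:50pm → clear.
SLOT4: starts 3:20pm before SLOT7 ends 8:30pm, and ends 7:05pm after SLOT7 starts 6:50pm → overlap.
SLOT6: starts 4:05pm before SLOT7 ends 8:30pm, and ends 8:15pm after SLOT7 starts 6:50pm → overlap.
SLOT7 overlaps SLOT4, SLOT6.

Yes — it overlaps SLOT4, SLOT6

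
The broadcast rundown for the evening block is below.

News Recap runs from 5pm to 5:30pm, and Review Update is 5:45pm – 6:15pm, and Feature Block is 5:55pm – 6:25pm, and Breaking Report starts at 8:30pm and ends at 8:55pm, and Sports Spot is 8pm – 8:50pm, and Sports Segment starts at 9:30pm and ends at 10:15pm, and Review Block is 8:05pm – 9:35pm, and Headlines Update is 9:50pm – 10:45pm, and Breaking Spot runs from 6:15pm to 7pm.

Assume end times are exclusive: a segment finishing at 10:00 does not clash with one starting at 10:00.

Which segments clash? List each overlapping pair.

Breaking Report & Review Block, Breaking Report & Sports Spot, Breaking Spot & Feature Block, Feature Block & Review Update, Headlines Update & Sports Segment, Review Block & Sports Segment, Review Block & Sports Spot

Sorted by start: News Recap, Review Update, Feature Block, Breaking Spot, Sports Spot, Review Block, Breaking Report, Sports Segment, Headlines Update.
Review Update starts after News Recap ends — done with News Recap.
Feature Block starts before Review Update ends → Review Update and Feature Block overlap.
Breaking Spot starts exactly when Review Update ends (back-to-back, no overlap) — done with Review Update.
Breaking Spot starts before Feature Block ends → Feature Block and Breaking Spot overlap.
Sports Spot starts after Feature Block ends — done with Feature Block.
Sports Spot starts after Breaking Spot ends — done with Breaking Spot.
Review Block starts before Sports Spot ends → Sports Spot and Review Block overlap.
Breaking Report starts before Sports Spot ends → Sports Spot and Breaking Report overlap.
Sports Segment starts after Sports Spot ends — done with Sports Spot.
Breaking Report starts before Review Block ends → Review Block and Breaking Report overlap.
Sports Segment starts before Review Block ends → Review Block and Sports Segment overlap.
Headlines Update starts after Review Block ends.
Sports Segment starts after Breaking Report ends — done with Breaking Report.
Headlines Update starts before Sports Segment ends → Sports Segment and Headlines Update overlap.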